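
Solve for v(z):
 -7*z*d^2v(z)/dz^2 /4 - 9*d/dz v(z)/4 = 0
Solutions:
 v(z) = C1 + C2/z^(2/7)


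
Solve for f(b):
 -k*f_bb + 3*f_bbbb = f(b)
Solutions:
 f(b) = C1*exp(-sqrt(6)*b*sqrt(k - sqrt(k^2 + 12))/6) + C2*exp(sqrt(6)*b*sqrt(k - sqrt(k^2 + 12))/6) + C3*exp(-sqrt(6)*b*sqrt(k + sqrt(k^2 + 12))/6) + C4*exp(sqrt(6)*b*sqrt(k + sqrt(k^2 + 12))/6)


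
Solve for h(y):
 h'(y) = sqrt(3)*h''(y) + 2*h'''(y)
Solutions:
 h(y) = C1 + C2*exp(y*(-sqrt(3) + sqrt(11))/4) + C3*exp(-y*(sqrt(3) + sqrt(11))/4)


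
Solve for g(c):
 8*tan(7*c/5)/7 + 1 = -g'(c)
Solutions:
 g(c) = C1 - c + 40*log(cos(7*c/5))/49


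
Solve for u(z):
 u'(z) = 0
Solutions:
 u(z) = C1


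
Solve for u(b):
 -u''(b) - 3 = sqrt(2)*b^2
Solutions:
 u(b) = C1 + C2*b - sqrt(2)*b^4/12 - 3*b^2/2


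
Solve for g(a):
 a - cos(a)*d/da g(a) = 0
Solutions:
 g(a) = C1 + Integral(a/cos(a), a)


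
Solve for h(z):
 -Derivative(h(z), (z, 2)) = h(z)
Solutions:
 h(z) = C1*sin(z) + C2*cos(z)


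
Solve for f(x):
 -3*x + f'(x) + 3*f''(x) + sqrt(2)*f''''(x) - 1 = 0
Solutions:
 f(x) = C1 + C2*exp(x*(-2*2^(1/6)/(sqrt(2) + 2*sqrt(1/2 + sqrt(2)))^(1/3) + 2^(1/3)*(sqrt(2) + 2*sqrt(1/2 + sqrt(2)))^(1/3))/4)*sin(sqrt(3)*x*(18*2^(1/6)/(27*sqrt(2) + 2*sqrt(729/2 + 729*sqrt(2)))^(1/3) + 2^(1/3)*(27*sqrt(2) + 2*sqrt(729/2 + 729*sqrt(2)))^(1/3))/12) + C3*exp(x*(-2*2^(1/6)/(sqrt(2) + 2*sqrt(1/2 + sqrt(2)))^(1/3) + 2^(1/3)*(sqrt(2) + 2*sqrt(1/2 + sqrt(2)))^(1/3))/4)*cos(sqrt(3)*x*(18*2^(1/6)/(27*sqrt(2) + 2*sqrt(729/2 + 729*sqrt(2)))^(1/3) + 2^(1/3)*(27*sqrt(2) + 2*sqrt(729/2 + 729*sqrt(2)))^(1/3))/12) + C4*exp(x*(-2^(1/3)*(sqrt(2) + 2*sqrt(1/2 + sqrt(2)))^(1/3)/2 + 2^(1/6)/(sqrt(2) + 2*sqrt(1/2 + sqrt(2)))^(1/3))) + 3*x^2/2 - 8*x


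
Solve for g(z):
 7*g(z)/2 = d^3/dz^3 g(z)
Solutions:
 g(z) = C3*exp(2^(2/3)*7^(1/3)*z/2) + (C1*sin(2^(2/3)*sqrt(3)*7^(1/3)*z/4) + C2*cos(2^(2/3)*sqrt(3)*7^(1/3)*z/4))*exp(-2^(2/3)*7^(1/3)*z/4)


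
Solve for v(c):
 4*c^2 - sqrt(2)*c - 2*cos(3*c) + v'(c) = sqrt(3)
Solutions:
 v(c) = C1 - 4*c^3/3 + sqrt(2)*c^2/2 + sqrt(3)*c + 2*sin(3*c)/3


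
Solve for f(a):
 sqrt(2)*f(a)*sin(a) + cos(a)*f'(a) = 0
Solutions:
 f(a) = C1*cos(a)^(sqrt(2))


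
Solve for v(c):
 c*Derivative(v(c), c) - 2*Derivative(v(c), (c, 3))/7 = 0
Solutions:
 v(c) = C1 + Integral(C2*airyai(2^(2/3)*7^(1/3)*c/2) + C3*airybi(2^(2/3)*7^(1/3)*c/2), c)


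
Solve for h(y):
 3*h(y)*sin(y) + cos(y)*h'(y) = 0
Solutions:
 h(y) = C1*cos(y)^3


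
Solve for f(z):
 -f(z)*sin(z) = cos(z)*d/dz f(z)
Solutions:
 f(z) = C1*cos(z)


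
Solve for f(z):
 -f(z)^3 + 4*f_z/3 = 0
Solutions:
 f(z) = -sqrt(2)*sqrt(-1/(C1 + 3*z))
 f(z) = sqrt(2)*sqrt(-1/(C1 + 3*z))


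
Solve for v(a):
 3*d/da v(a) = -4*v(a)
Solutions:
 v(a) = C1*exp(-4*a/3)


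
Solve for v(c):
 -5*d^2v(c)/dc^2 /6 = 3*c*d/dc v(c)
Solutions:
 v(c) = C1 + C2*erf(3*sqrt(5)*c/5)


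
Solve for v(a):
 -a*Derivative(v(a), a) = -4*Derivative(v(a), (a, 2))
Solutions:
 v(a) = C1 + C2*erfi(sqrt(2)*a/4)


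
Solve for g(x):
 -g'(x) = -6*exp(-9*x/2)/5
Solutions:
 g(x) = C1 - 4*exp(-9*x/2)/15


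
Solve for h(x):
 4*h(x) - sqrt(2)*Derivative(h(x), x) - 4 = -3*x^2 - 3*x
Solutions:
 h(x) = C1*exp(2*sqrt(2)*x) - 3*x^2/4 - 3*x/4 - 3*sqrt(2)*x/8 - 3*sqrt(2)/16 + 13/16


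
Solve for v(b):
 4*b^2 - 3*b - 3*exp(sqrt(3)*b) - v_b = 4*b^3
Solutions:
 v(b) = C1 - b^4 + 4*b^3/3 - 3*b^2/2 - sqrt(3)*exp(sqrt(3)*b)


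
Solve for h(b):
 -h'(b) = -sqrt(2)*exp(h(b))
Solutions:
 h(b) = log(-1/(C1 + sqrt(2)*b))


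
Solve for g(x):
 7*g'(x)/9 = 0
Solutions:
 g(x) = C1


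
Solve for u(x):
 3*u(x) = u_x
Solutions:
 u(x) = C1*exp(3*x)


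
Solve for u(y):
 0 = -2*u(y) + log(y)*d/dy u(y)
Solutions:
 u(y) = C1*exp(2*li(y))


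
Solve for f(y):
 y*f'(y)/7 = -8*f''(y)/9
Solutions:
 f(y) = C1 + C2*erf(3*sqrt(7)*y/28)


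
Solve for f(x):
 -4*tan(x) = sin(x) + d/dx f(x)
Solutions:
 f(x) = C1 + 4*log(cos(x)) + cos(x)


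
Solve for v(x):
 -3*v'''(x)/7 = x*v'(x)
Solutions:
 v(x) = C1 + Integral(C2*airyai(-3^(2/3)*7^(1/3)*x/3) + C3*airybi(-3^(2/3)*7^(1/3)*x/3), x)


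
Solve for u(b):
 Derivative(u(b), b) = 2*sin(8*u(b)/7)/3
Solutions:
 -2*b/3 + 7*log(cos(8*u(b)/7) - 1)/16 - 7*log(cos(8*u(b)/7) + 1)/16 = C1


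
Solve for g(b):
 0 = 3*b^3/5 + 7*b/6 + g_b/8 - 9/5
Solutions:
 g(b) = C1 - 6*b^4/5 - 14*b^2/3 + 72*b/5


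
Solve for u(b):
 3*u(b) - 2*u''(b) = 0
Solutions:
 u(b) = C1*exp(-sqrt(6)*b/2) + C2*exp(sqrt(6)*b/2)


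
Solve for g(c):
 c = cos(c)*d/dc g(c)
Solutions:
 g(c) = C1 + Integral(c/cos(c), c)


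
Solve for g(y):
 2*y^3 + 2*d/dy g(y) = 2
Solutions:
 g(y) = C1 - y^4/4 + y


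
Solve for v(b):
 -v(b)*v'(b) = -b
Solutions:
 v(b) = -sqrt(C1 + b^2)
 v(b) = sqrt(C1 + b^2)


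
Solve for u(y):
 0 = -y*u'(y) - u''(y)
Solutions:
 u(y) = C1 + C2*erf(sqrt(2)*y/2)


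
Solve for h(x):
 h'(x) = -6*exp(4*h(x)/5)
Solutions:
 h(x) = 5*log(-(1/(C1 + 24*x))^(1/4)) + 5*log(5)/4
 h(x) = 5*log(1/(C1 + 24*x))/4 + 5*log(5)/4
 h(x) = 5*log(-I*(1/(C1 + 24*x))^(1/4)) + 5*log(5)/4
 h(x) = 5*log(I*(1/(C1 + 24*x))^(1/4)) + 5*log(5)/4


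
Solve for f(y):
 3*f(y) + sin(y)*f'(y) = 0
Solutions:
 f(y) = C1*(cos(y) + 1)^(3/2)/(cos(y) - 1)^(3/2)


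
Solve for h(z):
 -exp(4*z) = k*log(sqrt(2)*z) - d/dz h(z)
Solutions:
 h(z) = C1 + k*z*log(z) + k*z*(-1 + log(2)/2) + exp(4*z)/4


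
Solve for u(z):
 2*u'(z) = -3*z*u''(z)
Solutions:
 u(z) = C1 + C2*z^(1/3)


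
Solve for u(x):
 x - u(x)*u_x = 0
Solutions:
 u(x) = -sqrt(C1 + x^2)
 u(x) = sqrt(C1 + x^2)


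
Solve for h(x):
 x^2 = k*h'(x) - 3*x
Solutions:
 h(x) = C1 + x^3/(3*k) + 3*x^2/(2*k)


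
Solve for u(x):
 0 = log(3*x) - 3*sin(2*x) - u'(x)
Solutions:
 u(x) = C1 + x*log(x) - x + x*log(3) + 3*cos(2*x)/2


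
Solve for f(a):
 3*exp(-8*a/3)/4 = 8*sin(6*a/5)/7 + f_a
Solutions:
 f(a) = C1 + 20*cos(6*a/5)/21 - 9*exp(-8*a/3)/32


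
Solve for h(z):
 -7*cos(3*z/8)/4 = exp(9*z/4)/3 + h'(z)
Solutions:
 h(z) = C1 - 4*exp(9*z/4)/27 - 14*sin(3*z/8)/3


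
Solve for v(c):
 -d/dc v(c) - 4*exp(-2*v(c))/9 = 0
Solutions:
 v(c) = log(-sqrt(C1 - 8*c)) - log(3)
 v(c) = log(C1 - 8*c)/2 - log(3)


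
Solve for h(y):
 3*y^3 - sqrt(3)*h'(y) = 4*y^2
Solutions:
 h(y) = C1 + sqrt(3)*y^4/4 - 4*sqrt(3)*y^3/9


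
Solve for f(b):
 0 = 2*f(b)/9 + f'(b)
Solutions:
 f(b) = C1*exp(-2*b/9)


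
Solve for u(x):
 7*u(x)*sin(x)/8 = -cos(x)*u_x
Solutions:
 u(x) = C1*cos(x)^(7/8)


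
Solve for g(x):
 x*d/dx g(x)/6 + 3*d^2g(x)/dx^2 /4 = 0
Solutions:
 g(x) = C1 + C2*erf(x/3)


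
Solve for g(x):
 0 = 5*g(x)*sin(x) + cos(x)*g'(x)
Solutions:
 g(x) = C1*cos(x)^5


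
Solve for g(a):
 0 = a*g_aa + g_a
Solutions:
 g(a) = C1 + C2*log(a)


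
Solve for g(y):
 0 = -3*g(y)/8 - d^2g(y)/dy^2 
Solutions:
 g(y) = C1*sin(sqrt(6)*y/4) + C2*cos(sqrt(6)*y/4)


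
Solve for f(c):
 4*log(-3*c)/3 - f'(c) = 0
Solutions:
 f(c) = C1 + 4*c*log(-c)/3 + 4*c*(-1 + log(3))/3


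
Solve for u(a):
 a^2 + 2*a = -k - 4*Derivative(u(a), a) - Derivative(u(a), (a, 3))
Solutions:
 u(a) = C1 + C2*sin(2*a) + C3*cos(2*a) - a^3/12 - a^2/4 - a*k/4 + a/8


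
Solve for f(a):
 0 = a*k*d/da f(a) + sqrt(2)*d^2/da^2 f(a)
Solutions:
 f(a) = Piecewise((-2^(3/4)*sqrt(pi)*C1*erf(2^(1/4)*a*sqrt(k)/2)/(2*sqrt(k)) - C2, (k > 0) | (k < 0)), (-C1*a - C2, True))


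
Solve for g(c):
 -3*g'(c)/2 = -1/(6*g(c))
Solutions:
 g(c) = -sqrt(C1 + 2*c)/3
 g(c) = sqrt(C1 + 2*c)/3


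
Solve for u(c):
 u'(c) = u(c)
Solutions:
 u(c) = C1*exp(c)


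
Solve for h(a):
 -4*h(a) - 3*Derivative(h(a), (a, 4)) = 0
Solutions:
 h(a) = (C1*sin(3^(3/4)*a/3) + C2*cos(3^(3/4)*a/3))*exp(-3^(3/4)*a/3) + (C3*sin(3^(3/4)*a/3) + C4*cos(3^(3/4)*a/3))*exp(3^(3/4)*a/3)


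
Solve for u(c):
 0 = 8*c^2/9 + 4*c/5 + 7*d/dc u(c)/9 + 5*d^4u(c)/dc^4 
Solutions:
 u(c) = C1 + C4*exp(-525^(1/3)*c/15) - 8*c^3/21 - 18*c^2/35 + (C2*sin(175^(1/3)*3^(5/6)*c/30) + C3*cos(175^(1/3)*3^(5/6)*c/30))*exp(525^(1/3)*c/30)


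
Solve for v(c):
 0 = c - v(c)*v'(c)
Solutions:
 v(c) = -sqrt(C1 + c^2)
 v(c) = sqrt(C1 + c^2)


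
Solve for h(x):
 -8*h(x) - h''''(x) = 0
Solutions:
 h(x) = (C1*sin(2^(1/4)*x) + C2*cos(2^(1/4)*x))*exp(-2^(1/4)*x) + (C3*sin(2^(1/4)*x) + C4*cos(2^(1/4)*x))*exp(2^(1/4)*x)


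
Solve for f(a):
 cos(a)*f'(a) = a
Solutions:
 f(a) = C1 + Integral(a/cos(a), a)


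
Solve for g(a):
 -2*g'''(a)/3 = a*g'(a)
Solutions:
 g(a) = C1 + Integral(C2*airyai(-2^(2/3)*3^(1/3)*a/2) + C3*airybi(-2^(2/3)*3^(1/3)*a/2), a)


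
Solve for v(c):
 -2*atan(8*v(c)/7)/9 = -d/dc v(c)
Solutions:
 Integral(1/atan(8*_y/7), (_y, v(c))) = C1 + 2*c/9


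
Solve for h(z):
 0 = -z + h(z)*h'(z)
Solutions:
 h(z) = -sqrt(C1 + z^2)
 h(z) = sqrt(C1 + z^2)


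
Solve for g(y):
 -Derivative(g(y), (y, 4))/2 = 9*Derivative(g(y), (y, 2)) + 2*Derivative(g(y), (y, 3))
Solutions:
 g(y) = C1 + C2*y + (C3*sin(sqrt(14)*y) + C4*cos(sqrt(14)*y))*exp(-2*y)


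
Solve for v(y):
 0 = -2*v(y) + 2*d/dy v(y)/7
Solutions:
 v(y) = C1*exp(7*y)


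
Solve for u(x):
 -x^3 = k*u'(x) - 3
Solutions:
 u(x) = C1 - x^4/(4*k) + 3*x/k


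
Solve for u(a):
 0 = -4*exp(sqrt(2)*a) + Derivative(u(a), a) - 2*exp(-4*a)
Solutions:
 u(a) = C1 + 2*sqrt(2)*exp(sqrt(2)*a) - exp(-4*a)/2


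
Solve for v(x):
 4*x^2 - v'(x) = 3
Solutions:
 v(x) = C1 + 4*x^3/3 - 3*x


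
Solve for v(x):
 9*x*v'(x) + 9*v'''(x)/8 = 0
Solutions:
 v(x) = C1 + Integral(C2*airyai(-2*x) + C3*airybi(-2*x), x)


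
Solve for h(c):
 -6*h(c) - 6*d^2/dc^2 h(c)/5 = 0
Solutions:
 h(c) = C1*sin(sqrt(5)*c) + C2*cos(sqrt(5)*c)


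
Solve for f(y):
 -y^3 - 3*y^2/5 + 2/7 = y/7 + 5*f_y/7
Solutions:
 f(y) = C1 - 7*y^4/20 - 7*y^3/25 - y^2/10 + 2*y/5


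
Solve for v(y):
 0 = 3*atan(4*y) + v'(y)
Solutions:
 v(y) = C1 - 3*y*atan(4*y) + 3*log(16*y^2 + 1)/8


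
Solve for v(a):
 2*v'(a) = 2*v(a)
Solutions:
 v(a) = C1*exp(a)


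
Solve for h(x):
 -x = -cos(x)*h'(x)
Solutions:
 h(x) = C1 + Integral(x/cos(x), x)


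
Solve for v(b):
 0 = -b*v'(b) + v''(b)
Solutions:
 v(b) = C1 + C2*erfi(sqrt(2)*b/2)


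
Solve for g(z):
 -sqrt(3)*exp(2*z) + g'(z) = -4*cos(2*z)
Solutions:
 g(z) = C1 + sqrt(3)*exp(2*z)/2 - 2*sin(2*z)


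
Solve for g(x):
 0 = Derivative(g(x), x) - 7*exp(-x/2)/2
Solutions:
 g(x) = C1 - 7*exp(-x/2)


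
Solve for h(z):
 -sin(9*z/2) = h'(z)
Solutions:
 h(z) = C1 + 2*cos(9*z/2)/9


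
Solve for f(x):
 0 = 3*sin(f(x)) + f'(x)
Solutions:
 f(x) = -acos((-C1 - exp(6*x))/(C1 - exp(6*x))) + 2*pi
 f(x) = acos((-C1 - exp(6*x))/(C1 - exp(6*x)))


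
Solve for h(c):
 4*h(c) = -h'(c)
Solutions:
 h(c) = C1*exp(-4*c)


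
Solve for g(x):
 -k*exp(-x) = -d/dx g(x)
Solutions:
 g(x) = C1 - k*exp(-x)


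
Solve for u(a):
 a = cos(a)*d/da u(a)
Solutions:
 u(a) = C1 + Integral(a/cos(a), a)


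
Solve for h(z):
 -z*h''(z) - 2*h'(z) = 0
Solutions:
 h(z) = C1 + C2/z


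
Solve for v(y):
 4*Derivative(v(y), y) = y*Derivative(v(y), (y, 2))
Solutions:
 v(y) = C1 + C2*y^5


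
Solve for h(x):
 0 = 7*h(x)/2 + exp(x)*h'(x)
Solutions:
 h(x) = C1*exp(7*exp(-x)/2)


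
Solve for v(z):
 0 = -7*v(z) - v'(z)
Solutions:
 v(z) = C1*exp(-7*z)


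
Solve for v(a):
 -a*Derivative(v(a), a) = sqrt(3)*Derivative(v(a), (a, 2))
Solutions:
 v(a) = C1 + C2*erf(sqrt(2)*3^(3/4)*a/6)


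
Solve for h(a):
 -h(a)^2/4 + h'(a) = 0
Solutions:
 h(a) = -4/(C1 + a)


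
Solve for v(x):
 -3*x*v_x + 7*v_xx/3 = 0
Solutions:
 v(x) = C1 + C2*erfi(3*sqrt(14)*x/14)


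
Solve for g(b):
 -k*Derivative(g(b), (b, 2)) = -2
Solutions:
 g(b) = C1 + C2*b + b^2/k


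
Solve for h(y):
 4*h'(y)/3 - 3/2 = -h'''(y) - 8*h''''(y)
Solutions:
 h(y) = C1 + C2*exp(y*(-2 + (48*sqrt(577) + 1153)^(-1/3) + (48*sqrt(577) + 1153)^(1/3))/48)*sin(sqrt(3)*y*(-(48*sqrt(577) + 1153)^(1/3) + (48*sqrt(577) + 1153)^(-1/3))/48) + C3*exp(y*(-2 + (48*sqrt(577) + 1153)^(-1/3) + (48*sqrt(577) + 1153)^(1/3))/48)*cos(sqrt(3)*y*(-(48*sqrt(577) + 1153)^(1/3) + (48*sqrt(577) + 1153)^(-1/3))/48) + C4*exp(-y*((48*sqrt(577) + 1153)^(-1/3) + 1 + (48*sqrt(577) + 1153)^(1/3))/24) + 9*y/8


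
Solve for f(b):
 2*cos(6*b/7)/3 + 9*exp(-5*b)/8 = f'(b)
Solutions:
 f(b) = C1 + 7*sin(6*b/7)/9 - 9*exp(-5*b)/40


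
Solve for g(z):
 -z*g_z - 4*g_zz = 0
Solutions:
 g(z) = C1 + C2*erf(sqrt(2)*z/4)


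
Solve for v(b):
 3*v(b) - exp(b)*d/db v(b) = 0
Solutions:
 v(b) = C1*exp(-3*exp(-b))


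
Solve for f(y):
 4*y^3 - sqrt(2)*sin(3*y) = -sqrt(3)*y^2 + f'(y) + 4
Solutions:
 f(y) = C1 + y^4 + sqrt(3)*y^3/3 - 4*y + sqrt(2)*cos(3*y)/3


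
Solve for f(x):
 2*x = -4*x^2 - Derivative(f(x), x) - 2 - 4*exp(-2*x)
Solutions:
 f(x) = C1 - 4*x^3/3 - x^2 - 2*x + 2*exp(-2*x)


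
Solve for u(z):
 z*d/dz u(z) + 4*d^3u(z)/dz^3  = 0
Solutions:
 u(z) = C1 + Integral(C2*airyai(-2^(1/3)*z/2) + C3*airybi(-2^(1/3)*z/2), z)


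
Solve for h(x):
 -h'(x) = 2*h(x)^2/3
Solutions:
 h(x) = 3/(C1 + 2*x)


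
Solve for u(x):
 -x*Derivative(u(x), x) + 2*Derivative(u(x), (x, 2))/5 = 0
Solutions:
 u(x) = C1 + C2*erfi(sqrt(5)*x/2)


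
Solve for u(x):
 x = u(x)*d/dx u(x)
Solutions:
 u(x) = -sqrt(C1 + x^2)
 u(x) = sqrt(C1 + x^2)


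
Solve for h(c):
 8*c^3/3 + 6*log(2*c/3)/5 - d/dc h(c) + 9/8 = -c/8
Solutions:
 h(c) = C1 + 2*c^4/3 + c^2/16 + 6*c*log(c)/5 - 6*c*log(3)/5 - 3*c/40 + 6*c*log(2)/5


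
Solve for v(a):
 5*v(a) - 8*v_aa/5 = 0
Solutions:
 v(a) = C1*exp(-5*sqrt(2)*a/4) + C2*exp(5*sqrt(2)*a/4)


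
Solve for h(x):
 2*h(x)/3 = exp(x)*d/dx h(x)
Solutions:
 h(x) = C1*exp(-2*exp(-x)/3)


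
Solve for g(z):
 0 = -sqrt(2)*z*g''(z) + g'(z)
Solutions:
 g(z) = C1 + C2*z^(sqrt(2)/2 + 1)


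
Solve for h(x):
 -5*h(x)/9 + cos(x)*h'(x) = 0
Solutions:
 h(x) = C1*(sin(x) + 1)^(5/18)/(sin(x) - 1)^(5/18)


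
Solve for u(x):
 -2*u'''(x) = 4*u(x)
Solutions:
 u(x) = C3*exp(-2^(1/3)*x) + (C1*sin(2^(1/3)*sqrt(3)*x/2) + C2*cos(2^(1/3)*sqrt(3)*x/2))*exp(2^(1/3)*x/2)


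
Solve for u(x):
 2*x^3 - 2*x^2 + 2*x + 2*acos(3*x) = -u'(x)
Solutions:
 u(x) = C1 - x^4/2 + 2*x^3/3 - x^2 - 2*x*acos(3*x) + 2*sqrt(1 - 9*x^2)/3


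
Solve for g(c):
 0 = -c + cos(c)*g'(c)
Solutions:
 g(c) = C1 + Integral(c/cos(c), c)


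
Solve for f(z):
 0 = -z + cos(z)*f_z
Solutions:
 f(z) = C1 + Integral(z/cos(z), z)


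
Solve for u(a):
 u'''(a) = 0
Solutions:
 u(a) = C1 + C2*a + C3*a^2


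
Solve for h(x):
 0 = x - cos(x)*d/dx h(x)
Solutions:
 h(x) = C1 + Integral(x/cos(x), x)


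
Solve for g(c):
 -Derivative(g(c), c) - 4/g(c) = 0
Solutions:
 g(c) = -sqrt(C1 - 8*c)
 g(c) = sqrt(C1 - 8*c)


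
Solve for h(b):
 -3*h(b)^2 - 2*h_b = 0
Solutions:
 h(b) = 2/(C1 + 3*b)


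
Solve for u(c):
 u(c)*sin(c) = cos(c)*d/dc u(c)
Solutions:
 u(c) = C1/cos(c)


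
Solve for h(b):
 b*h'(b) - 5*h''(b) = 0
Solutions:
 h(b) = C1 + C2*erfi(sqrt(10)*b/10)


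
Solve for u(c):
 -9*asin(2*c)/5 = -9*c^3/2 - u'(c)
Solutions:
 u(c) = C1 - 9*c^4/8 + 9*c*asin(2*c)/5 + 9*sqrt(1 - 4*c^2)/10


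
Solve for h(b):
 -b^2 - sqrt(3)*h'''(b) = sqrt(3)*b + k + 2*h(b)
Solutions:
 h(b) = C3*exp(-2^(1/3)*3^(5/6)*b/3) - b^2/2 - sqrt(3)*b/2 - k/2 + (C1*sin(6^(1/3)*b/2) + C2*cos(6^(1/3)*b/2))*exp(2^(1/3)*3^(5/6)*b/6)


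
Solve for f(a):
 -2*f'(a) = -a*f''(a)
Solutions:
 f(a) = C1 + C2*a^3


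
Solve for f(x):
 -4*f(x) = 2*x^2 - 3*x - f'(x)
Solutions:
 f(x) = C1*exp(4*x) - x^2/2 + x/2 + 1/8


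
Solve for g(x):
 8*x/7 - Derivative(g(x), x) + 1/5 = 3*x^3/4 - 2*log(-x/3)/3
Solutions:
 g(x) = C1 - 3*x^4/16 + 4*x^2/7 + 2*x*log(-x)/3 + x*(-10*log(3) - 7)/15


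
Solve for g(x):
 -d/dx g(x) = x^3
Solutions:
 g(x) = C1 - x^4/4


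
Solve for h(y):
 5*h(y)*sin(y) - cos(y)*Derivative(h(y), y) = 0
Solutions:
 h(y) = C1/cos(y)^5


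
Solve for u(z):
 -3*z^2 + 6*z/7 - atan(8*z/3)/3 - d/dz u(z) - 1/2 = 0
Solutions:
 u(z) = C1 - z^3 + 3*z^2/7 - z*atan(8*z/3)/3 - z/2 + log(64*z^2 + 9)/16


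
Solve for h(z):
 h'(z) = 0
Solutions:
 h(z) = C1


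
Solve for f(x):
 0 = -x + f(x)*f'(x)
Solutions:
 f(x) = -sqrt(C1 + x^2)
 f(x) = sqrt(C1 + x^2)


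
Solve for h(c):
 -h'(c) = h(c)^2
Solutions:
 h(c) = 1/(C1 + c)


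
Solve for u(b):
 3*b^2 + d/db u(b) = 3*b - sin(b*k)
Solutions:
 u(b) = C1 - b^3 + 3*b^2/2 + cos(b*k)/k


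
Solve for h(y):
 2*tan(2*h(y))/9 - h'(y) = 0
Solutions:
 h(y) = -asin(C1*exp(4*y/9))/2 + pi/2
 h(y) = asin(C1*exp(4*y/9))/2


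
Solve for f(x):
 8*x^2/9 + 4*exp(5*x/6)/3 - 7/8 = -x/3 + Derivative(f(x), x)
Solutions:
 f(x) = C1 + 8*x^3/27 + x^2/6 - 7*x/8 + 8*exp(5*x/6)/5


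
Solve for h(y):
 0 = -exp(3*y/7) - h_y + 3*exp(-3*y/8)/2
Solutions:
 h(y) = C1 - 7*exp(3*y/7)/3 - 4*exp(-3*y/8)


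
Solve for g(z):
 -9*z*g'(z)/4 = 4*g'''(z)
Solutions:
 g(z) = C1 + Integral(C2*airyai(-6^(2/3)*z/4) + C3*airybi(-6^(2/3)*z/4), z)


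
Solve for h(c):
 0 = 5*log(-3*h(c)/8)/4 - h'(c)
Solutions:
 -4*Integral(1/(log(-_y) - 3*log(2) + log(3)), (_y, h(c)))/5 = C1 - c


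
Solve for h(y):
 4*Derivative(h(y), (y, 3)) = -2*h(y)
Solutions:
 h(y) = C3*exp(-2^(2/3)*y/2) + (C1*sin(2^(2/3)*sqrt(3)*y/4) + C2*cos(2^(2/3)*sqrt(3)*y/4))*exp(2^(2/3)*y/4)


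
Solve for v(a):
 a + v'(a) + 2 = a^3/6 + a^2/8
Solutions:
 v(a) = C1 + a^4/24 + a^3/24 - a^2/2 - 2*a


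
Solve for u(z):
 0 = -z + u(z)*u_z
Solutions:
 u(z) = -sqrt(C1 + z^2)
 u(z) = sqrt(C1 + z^2)


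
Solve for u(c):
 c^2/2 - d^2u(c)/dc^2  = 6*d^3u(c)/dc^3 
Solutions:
 u(c) = C1 + C2*c + C3*exp(-c/6) + c^4/24 - c^3 + 18*c^2


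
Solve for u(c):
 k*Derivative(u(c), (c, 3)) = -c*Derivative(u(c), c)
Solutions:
 u(c) = C1 + Integral(C2*airyai(c*(-1/k)^(1/3)) + C3*airybi(c*(-1/k)^(1/3)), c)


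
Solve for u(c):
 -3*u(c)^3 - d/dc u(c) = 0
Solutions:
 u(c) = -sqrt(2)*sqrt(-1/(C1 - 3*c))/2
 u(c) = sqrt(2)*sqrt(-1/(C1 - 3*c))/2


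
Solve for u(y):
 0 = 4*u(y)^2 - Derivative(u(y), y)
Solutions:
 u(y) = -1/(C1 + 4*y)


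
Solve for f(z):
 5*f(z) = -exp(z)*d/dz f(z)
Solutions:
 f(z) = C1*exp(5*exp(-z))


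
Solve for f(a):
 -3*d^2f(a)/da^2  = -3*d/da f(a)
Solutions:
 f(a) = C1 + C2*exp(a)


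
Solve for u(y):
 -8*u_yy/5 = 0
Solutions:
 u(y) = C1 + C2*y


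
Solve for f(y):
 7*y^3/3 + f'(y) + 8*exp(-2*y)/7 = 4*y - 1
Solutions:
 f(y) = C1 - 7*y^4/12 + 2*y^2 - y + 4*exp(-2*y)/7


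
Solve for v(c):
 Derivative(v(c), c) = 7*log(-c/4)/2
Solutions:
 v(c) = C1 + 7*c*log(-c)/2 + c*(-7*log(2) - 7/2)


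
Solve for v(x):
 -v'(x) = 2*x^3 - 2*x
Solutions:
 v(x) = C1 - x^4/2 + x^2


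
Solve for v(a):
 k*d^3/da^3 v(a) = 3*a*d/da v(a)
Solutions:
 v(a) = C1 + Integral(C2*airyai(3^(1/3)*a*(1/k)^(1/3)) + C3*airybi(3^(1/3)*a*(1/k)^(1/3)), a)


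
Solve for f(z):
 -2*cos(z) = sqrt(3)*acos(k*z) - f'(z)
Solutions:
 f(z) = C1 + sqrt(3)*Piecewise((z*acos(k*z) - sqrt(-k^2*z^2 + 1)/k, Ne(k, 0)), (pi*z/2, True)) + 2*sin(z)


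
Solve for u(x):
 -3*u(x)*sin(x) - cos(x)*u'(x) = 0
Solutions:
 u(x) = C1*cos(x)^3


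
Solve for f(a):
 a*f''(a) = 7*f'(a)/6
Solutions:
 f(a) = C1 + C2*a^(13/6)


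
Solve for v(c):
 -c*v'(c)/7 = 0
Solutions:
 v(c) = C1


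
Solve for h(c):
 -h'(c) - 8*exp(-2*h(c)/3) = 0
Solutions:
 h(c) = 3*log(-sqrt(C1 - 8*c)) - 3*log(3) + 3*log(6)/2
 h(c) = 3*log(C1 - 8*c)/2 - 3*log(3) + 3*log(6)/2


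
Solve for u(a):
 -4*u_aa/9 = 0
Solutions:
 u(a) = C1 + C2*a


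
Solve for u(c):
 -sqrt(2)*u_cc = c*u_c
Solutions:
 u(c) = C1 + C2*erf(2^(1/4)*c/2)


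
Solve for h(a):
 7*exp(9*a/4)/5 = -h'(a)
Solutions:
 h(a) = C1 - 28*exp(9*a/4)/45


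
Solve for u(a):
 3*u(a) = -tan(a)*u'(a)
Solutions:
 u(a) = C1/sin(a)^3


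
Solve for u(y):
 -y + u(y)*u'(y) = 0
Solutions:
 u(y) = -sqrt(C1 + y^2)
 u(y) = sqrt(C1 + y^2)


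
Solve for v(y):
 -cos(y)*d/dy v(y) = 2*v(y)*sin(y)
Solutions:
 v(y) = C1*cos(y)^2


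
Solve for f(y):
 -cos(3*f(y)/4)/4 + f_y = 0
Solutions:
 -y/4 - 2*log(sin(3*f(y)/4) - 1)/3 + 2*log(sin(3*f(y)/4) + 1)/3 = C1


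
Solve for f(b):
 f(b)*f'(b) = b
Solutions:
 f(b) = -sqrt(C1 + b^2)
 f(b) = sqrt(C1 + b^2)


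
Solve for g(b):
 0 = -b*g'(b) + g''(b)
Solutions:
 g(b) = C1 + C2*erfi(sqrt(2)*b/2)


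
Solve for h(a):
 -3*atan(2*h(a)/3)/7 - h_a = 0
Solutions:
 Integral(1/atan(2*_y/3), (_y, h(a))) = C1 - 3*a/7


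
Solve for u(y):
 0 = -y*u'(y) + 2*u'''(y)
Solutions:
 u(y) = C1 + Integral(C2*airyai(2^(2/3)*y/2) + C3*airybi(2^(2/3)*y/2), y)


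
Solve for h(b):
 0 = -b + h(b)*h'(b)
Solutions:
 h(b) = -sqrt(C1 + b^2)
 h(b) = sqrt(C1 + b^2)


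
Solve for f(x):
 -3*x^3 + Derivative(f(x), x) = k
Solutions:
 f(x) = C1 + k*x + 3*x^4/4


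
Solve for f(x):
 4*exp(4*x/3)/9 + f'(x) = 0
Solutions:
 f(x) = C1 - exp(4*x/3)/3


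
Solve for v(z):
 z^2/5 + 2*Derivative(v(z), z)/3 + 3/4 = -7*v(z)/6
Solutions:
 v(z) = C1*exp(-7*z/4) - 6*z^2/35 + 48*z/245 - 2589/3430


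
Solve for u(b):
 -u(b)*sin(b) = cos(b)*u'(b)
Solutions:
 u(b) = C1*cos(b)


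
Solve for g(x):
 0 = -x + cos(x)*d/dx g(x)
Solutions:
 g(x) = C1 + Integral(x/cos(x), x)


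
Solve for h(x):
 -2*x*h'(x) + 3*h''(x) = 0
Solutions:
 h(x) = C1 + C2*erfi(sqrt(3)*x/3)


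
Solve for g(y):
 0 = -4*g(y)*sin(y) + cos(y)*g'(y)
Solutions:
 g(y) = C1/cos(y)^4


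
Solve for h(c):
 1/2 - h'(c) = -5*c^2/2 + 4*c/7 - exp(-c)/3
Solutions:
 h(c) = C1 + 5*c^3/6 - 2*c^2/7 + c/2 - exp(-c)/3


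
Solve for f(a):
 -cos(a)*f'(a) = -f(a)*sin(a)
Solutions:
 f(a) = C1/cos(a)


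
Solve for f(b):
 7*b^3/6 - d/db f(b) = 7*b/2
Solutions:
 f(b) = C1 + 7*b^4/24 - 7*b^2/4


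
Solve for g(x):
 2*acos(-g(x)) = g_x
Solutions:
 Integral(1/acos(-_y), (_y, g(x))) = C1 + 2*x


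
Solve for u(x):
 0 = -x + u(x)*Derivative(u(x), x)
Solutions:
 u(x) = -sqrt(C1 + x^2)
 u(x) = sqrt(C1 + x^2)


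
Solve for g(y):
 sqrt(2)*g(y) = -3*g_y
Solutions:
 g(y) = C1*exp(-sqrt(2)*y/3)


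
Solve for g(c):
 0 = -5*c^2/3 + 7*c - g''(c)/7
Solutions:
 g(c) = C1 + C2*c - 35*c^4/36 + 49*c^3/6


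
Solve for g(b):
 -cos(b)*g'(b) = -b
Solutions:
 g(b) = C1 + Integral(b/cos(b), b)


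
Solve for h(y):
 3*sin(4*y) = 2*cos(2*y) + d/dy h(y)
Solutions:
 h(y) = C1 - sin(2*y) - 3*cos(4*y)/4


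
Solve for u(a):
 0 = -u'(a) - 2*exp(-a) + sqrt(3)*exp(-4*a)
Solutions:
 u(a) = C1 + 2*exp(-a) - sqrt(3)*exp(-4*a)/4


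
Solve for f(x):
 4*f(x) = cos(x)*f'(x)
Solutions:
 f(x) = C1*(sin(x)^2 + 2*sin(x) + 1)/(sin(x)^2 - 2*sin(x) + 1)


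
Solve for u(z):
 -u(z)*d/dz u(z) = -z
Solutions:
 u(z) = -sqrt(C1 + z^2)
 u(z) = sqrt(C1 + z^2)


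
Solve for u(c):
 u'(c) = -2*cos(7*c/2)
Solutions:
 u(c) = C1 - 4*sin(7*c/2)/7


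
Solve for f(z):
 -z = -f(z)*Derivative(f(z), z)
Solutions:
 f(z) = -sqrt(C1 + z^2)
 f(z) = sqrt(C1 + z^2)


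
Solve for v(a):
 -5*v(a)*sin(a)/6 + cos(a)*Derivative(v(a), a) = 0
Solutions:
 v(a) = C1/cos(a)^(5/6)


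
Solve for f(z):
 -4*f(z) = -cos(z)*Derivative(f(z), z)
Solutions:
 f(z) = C1*(sin(z)^2 + 2*sin(z) + 1)/(sin(z)^2 - 2*sin(z) + 1)


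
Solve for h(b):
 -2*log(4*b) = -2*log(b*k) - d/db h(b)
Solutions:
 h(b) = C1 + 2*b*(-log(k) + 2*log(2))


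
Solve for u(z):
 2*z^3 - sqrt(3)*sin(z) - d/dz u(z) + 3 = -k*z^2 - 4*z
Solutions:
 u(z) = C1 + k*z^3/3 + z^4/2 + 2*z^2 + 3*z + sqrt(3)*cos(z)


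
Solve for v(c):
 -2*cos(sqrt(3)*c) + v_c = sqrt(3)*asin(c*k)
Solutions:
 v(c) = C1 + sqrt(3)*Piecewise((c*asin(c*k) + sqrt(-c^2*k^2 + 1)/k, Ne(k, 0)), (0, True)) + 2*sqrt(3)*sin(sqrt(3)*c)/3


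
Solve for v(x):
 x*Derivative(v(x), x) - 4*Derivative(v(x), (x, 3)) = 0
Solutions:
 v(x) = C1 + Integral(C2*airyai(2^(1/3)*x/2) + C3*airybi(2^(1/3)*x/2), x)


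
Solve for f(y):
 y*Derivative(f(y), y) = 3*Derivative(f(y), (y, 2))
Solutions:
 f(y) = C1 + C2*erfi(sqrt(6)*y/6)


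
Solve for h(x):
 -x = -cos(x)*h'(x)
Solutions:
 h(x) = C1 + Integral(x/cos(x), x)


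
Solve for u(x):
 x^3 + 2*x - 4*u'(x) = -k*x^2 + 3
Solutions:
 u(x) = C1 + k*x^3/12 + x^4/16 + x^2/4 - 3*x/4


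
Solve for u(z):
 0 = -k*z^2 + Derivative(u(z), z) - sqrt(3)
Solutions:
 u(z) = C1 + k*z^3/3 + sqrt(3)*z


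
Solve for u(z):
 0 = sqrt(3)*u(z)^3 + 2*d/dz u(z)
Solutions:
 u(z) = -sqrt(-1/(C1 - sqrt(3)*z))
 u(z) = sqrt(-1/(C1 - sqrt(3)*z))


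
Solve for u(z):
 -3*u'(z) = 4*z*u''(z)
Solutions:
 u(z) = C1 + C2*z^(1/4)


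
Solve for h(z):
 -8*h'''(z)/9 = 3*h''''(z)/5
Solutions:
 h(z) = C1 + C2*z + C3*z^2 + C4*exp(-40*z/27)


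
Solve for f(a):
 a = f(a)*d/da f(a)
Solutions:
 f(a) = -sqrt(C1 + a^2)
 f(a) = sqrt(C1 + a^2)


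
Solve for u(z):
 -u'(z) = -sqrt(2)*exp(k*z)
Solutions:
 u(z) = C1 + sqrt(2)*exp(k*z)/k


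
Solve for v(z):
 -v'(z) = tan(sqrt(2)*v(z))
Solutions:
 v(z) = sqrt(2)*(pi - asin(C1*exp(-sqrt(2)*z)))/2
 v(z) = sqrt(2)*asin(C1*exp(-sqrt(2)*z))/2


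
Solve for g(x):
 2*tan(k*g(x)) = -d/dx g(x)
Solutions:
 g(x) = Piecewise((-asin(exp(C1*k - 2*k*x))/k + pi/k, Ne(k, 0)), (nan, True))
 g(x) = Piecewise((asin(exp(C1*k - 2*k*x))/k, Ne(k, 0)), (nan, True))


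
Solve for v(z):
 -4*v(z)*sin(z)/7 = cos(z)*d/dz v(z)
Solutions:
 v(z) = C1*cos(z)^(4/7)


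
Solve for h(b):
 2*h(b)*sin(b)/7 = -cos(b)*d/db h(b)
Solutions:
 h(b) = C1*cos(b)^(2/7)


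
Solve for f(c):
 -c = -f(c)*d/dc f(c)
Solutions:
 f(c) = -sqrt(C1 + c^2)
 f(c) = sqrt(C1 + c^2)


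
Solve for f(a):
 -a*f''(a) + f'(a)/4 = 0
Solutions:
 f(a) = C1 + C2*a^(5/4)


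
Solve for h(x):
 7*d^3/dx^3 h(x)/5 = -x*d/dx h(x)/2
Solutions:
 h(x) = C1 + Integral(C2*airyai(-14^(2/3)*5^(1/3)*x/14) + C3*airybi(-14^(2/3)*5^(1/3)*x/14), x)


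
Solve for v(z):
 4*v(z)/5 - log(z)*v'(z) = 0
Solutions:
 v(z) = C1*exp(4*li(z)/5)


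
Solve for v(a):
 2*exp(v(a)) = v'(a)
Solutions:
 v(a) = log(-1/(C1 + 2*a))


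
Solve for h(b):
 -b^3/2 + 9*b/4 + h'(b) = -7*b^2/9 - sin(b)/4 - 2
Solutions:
 h(b) = C1 + b^4/8 - 7*b^3/27 - 9*b^2/8 - 2*b + cos(b)/4


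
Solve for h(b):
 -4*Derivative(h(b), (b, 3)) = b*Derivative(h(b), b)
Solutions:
 h(b) = C1 + Integral(C2*airyai(-2^(1/3)*b/2) + C3*airybi(-2^(1/3)*b/2), b)


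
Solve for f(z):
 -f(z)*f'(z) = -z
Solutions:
 f(z) = -sqrt(C1 + z^2)
 f(z) = sqrt(C1 + z^2)


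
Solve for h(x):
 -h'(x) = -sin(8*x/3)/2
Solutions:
 h(x) = C1 - 3*cos(8*x/3)/16


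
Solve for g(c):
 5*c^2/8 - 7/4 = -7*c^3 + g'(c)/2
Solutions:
 g(c) = C1 + 7*c^4/2 + 5*c^3/12 - 7*c/2


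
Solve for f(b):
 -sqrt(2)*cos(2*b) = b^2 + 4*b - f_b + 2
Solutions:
 f(b) = C1 + b^3/3 + 2*b^2 + 2*b + sqrt(2)*sin(2*b)/2


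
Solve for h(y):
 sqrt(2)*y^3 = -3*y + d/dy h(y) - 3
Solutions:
 h(y) = C1 + sqrt(2)*y^4/4 + 3*y^2/2 + 3*y


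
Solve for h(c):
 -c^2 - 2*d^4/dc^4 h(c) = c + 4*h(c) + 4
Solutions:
 h(c) = -c^2/4 - c/4 + (C1*sin(2^(3/4)*c/2) + C2*cos(2^(3/4)*c/2))*exp(-2^(3/4)*c/2) + (C3*sin(2^(3/4)*c/2) + C4*cos(2^(3/4)*c/2))*exp(2^(3/4)*c/2) - 1


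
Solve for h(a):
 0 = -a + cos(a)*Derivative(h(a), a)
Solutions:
 h(a) = C1 + Integral(a/cos(a), a)


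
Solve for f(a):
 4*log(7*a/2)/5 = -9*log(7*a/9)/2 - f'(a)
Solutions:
 f(a) = C1 - 53*a*log(a)/10 - 53*a*log(7)/10 + 4*a*log(2)/5 + 53*a/10 + 9*a*log(3)


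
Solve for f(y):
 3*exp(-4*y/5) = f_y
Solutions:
 f(y) = C1 - 15*exp(-4*y/5)/4


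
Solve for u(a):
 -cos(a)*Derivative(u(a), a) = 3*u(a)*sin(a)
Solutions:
 u(a) = C1*cos(a)^3


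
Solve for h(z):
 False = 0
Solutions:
 h(z) = C1 + zoo*z - log(cos(z))/2


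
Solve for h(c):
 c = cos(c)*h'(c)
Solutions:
 h(c) = C1 + Integral(c/cos(c), c)


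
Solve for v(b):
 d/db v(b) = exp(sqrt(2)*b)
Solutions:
 v(b) = C1 + sqrt(2)*exp(sqrt(2)*b)/2


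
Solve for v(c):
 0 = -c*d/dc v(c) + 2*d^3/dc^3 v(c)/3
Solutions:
 v(c) = C1 + Integral(C2*airyai(2^(2/3)*3^(1/3)*c/2) + C3*airybi(2^(2/3)*3^(1/3)*c/2), c)


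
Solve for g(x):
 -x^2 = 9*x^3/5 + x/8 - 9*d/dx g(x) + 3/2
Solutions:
 g(x) = C1 + x^4/20 + x^3/27 + x^2/144 + x/6


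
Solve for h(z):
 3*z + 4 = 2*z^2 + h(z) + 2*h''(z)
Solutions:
 h(z) = C1*sin(sqrt(2)*z/2) + C2*cos(sqrt(2)*z/2) - 2*z^2 + 3*z + 12


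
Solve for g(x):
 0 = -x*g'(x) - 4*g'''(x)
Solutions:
 g(x) = C1 + Integral(C2*airyai(-2^(1/3)*x/2) + C3*airybi(-2^(1/3)*x/2), x)


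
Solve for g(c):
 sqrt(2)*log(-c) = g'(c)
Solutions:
 g(c) = C1 + sqrt(2)*c*log(-c) - sqrt(2)*c


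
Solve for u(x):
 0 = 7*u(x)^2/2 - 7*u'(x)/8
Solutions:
 u(x) = -1/(C1 + 4*x)


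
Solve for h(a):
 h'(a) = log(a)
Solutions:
 h(a) = C1 + a*log(a) - a


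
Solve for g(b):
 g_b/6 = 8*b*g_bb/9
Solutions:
 g(b) = C1 + C2*b^(19/16)


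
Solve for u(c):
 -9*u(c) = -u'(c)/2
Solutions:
 u(c) = C1*exp(18*c)


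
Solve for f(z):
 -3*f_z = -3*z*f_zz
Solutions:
 f(z) = C1 + C2*z^2


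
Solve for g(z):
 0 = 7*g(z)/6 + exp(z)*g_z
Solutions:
 g(z) = C1*exp(7*exp(-z)/6)


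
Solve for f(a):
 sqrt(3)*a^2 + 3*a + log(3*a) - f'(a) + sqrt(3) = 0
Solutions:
 f(a) = C1 + sqrt(3)*a^3/3 + 3*a^2/2 + a*log(a) - a + a*log(3) + sqrt(3)*a


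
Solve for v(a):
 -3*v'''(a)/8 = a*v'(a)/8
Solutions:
 v(a) = C1 + Integral(C2*airyai(-3^(2/3)*a/3) + C3*airybi(-3^(2/3)*a/3), a)


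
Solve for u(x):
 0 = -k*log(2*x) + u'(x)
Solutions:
 u(x) = C1 + k*x*log(x) - k*x + k*x*log(2)


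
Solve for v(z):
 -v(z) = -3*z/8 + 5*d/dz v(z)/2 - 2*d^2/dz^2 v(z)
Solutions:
 v(z) = C1*exp(z*(5 - sqrt(57))/8) + C2*exp(z*(5 + sqrt(57))/8) + 3*z/8 - 15/16


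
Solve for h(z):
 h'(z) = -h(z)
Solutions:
 h(z) = C1*exp(-z)


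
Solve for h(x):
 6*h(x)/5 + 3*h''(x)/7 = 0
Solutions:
 h(x) = C1*sin(sqrt(70)*x/5) + C2*cos(sqrt(70)*x/5)


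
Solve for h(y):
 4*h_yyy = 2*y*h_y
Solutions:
 h(y) = C1 + Integral(C2*airyai(2^(2/3)*y/2) + C3*airybi(2^(2/3)*y/2), y)


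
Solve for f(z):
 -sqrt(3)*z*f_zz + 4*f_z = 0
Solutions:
 f(z) = C1 + C2*z^(1 + 4*sqrt(3)/3)


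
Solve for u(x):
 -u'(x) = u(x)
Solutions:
 u(x) = C1*exp(-x)


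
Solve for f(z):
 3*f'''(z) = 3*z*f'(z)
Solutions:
 f(z) = C1 + Integral(C2*airyai(z) + C3*airybi(z), z)


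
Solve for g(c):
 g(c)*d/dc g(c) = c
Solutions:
 g(c) = -sqrt(C1 + c^2)
 g(c) = sqrt(C1 + c^2)


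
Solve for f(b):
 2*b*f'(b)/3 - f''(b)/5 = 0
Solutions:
 f(b) = C1 + C2*erfi(sqrt(15)*b/3)


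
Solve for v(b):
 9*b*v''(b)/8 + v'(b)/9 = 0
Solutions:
 v(b) = C1 + C2*b^(73/81)


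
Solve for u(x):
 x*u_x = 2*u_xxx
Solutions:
 u(x) = C1 + Integral(C2*airyai(2^(2/3)*x/2) + C3*airybi(2^(2/3)*x/2), x)


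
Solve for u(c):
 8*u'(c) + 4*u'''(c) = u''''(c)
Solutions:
 u(c) = C1 + C2*exp(c*(-2^(2/3)*(3*sqrt(177) + 43)^(1/3) - 8*2^(1/3)/(3*sqrt(177) + 43)^(1/3) + 8)/6)*sin(2^(1/3)*sqrt(3)*c*(-2^(1/3)*(3*sqrt(177) + 43)^(1/3) + 8/(3*sqrt(177) + 43)^(1/3))/6) + C3*exp(c*(-2^(2/3)*(3*sqrt(177) + 43)^(1/3) - 8*2^(1/3)/(3*sqrt(177) + 43)^(1/3) + 8)/6)*cos(2^(1/3)*sqrt(3)*c*(-2^(1/3)*(3*sqrt(177) + 43)^(1/3) + 8/(3*sqrt(177) + 43)^(1/3))/6) + C4*exp(c*(8*2^(1/3)/(3*sqrt(177) + 43)^(1/3) + 4 + 2^(2/3)*(3*sqrt(177) + 43)^(1/3))/3)


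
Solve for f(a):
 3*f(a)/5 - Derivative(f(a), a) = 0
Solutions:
 f(a) = C1*exp(3*a/5)


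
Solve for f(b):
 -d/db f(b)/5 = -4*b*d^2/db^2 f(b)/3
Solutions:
 f(b) = C1 + C2*b^(23/20)


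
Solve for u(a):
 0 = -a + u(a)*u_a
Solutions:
 u(a) = -sqrt(C1 + a^2)
 u(a) = sqrt(C1 + a^2)


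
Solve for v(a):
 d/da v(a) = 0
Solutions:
 v(a) = C1


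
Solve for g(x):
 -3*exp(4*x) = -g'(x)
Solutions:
 g(x) = C1 + 3*exp(4*x)/4


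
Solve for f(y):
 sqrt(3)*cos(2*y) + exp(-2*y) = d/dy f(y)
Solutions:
 f(y) = C1 + sqrt(3)*sin(2*y)/2 - exp(-2*y)/2


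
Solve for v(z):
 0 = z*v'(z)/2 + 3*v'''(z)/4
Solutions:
 v(z) = C1 + Integral(C2*airyai(-2^(1/3)*3^(2/3)*z/3) + C3*airybi(-2^(1/3)*3^(2/3)*z/3), z)


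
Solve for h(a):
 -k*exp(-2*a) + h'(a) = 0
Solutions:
 h(a) = C1 - k*exp(-2*a)/2


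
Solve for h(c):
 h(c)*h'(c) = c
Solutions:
 h(c) = -sqrt(C1 + c^2)
 h(c) = sqrt(C1 + c^2)


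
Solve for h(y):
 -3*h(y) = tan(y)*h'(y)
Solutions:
 h(y) = C1/sin(y)^3


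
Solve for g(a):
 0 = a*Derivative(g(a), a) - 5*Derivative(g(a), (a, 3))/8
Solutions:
 g(a) = C1 + Integral(C2*airyai(2*5^(2/3)*a/5) + C3*airybi(2*5^(2/3)*a/5), a)


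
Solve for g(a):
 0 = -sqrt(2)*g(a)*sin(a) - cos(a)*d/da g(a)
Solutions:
 g(a) = C1*cos(a)^(sqrt(2))


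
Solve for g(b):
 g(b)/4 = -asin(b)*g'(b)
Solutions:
 g(b) = C1*exp(-Integral(1/asin(b), b)/4)


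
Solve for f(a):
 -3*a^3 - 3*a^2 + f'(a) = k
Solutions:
 f(a) = C1 + 3*a^4/4 + a^3 + a*k


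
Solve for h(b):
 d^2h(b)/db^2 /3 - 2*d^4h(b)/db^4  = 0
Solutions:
 h(b) = C1 + C2*b + C3*exp(-sqrt(6)*b/6) + C4*exp(sqrt(6)*b/6)


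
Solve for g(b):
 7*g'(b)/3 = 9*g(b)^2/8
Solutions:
 g(b) = -56/(C1 + 27*b)


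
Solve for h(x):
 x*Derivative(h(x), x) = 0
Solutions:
 h(x) = C1


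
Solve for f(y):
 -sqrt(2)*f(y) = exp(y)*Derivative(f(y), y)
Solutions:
 f(y) = C1*exp(sqrt(2)*exp(-y))


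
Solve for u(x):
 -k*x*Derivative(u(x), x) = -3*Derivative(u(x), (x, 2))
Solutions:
 u(x) = Piecewise((-sqrt(6)*sqrt(pi)*C1*erf(sqrt(6)*x*sqrt(-k)/6)/(2*sqrt(-k)) - C2, (k > 0) | (k < 0)), (-C1*x - C2, True))


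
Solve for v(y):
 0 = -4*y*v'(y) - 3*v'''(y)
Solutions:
 v(y) = C1 + Integral(C2*airyai(-6^(2/3)*y/3) + C3*airybi(-6^(2/3)*y/3), y)


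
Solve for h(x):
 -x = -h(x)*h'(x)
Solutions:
 h(x) = -sqrt(C1 + x^2)
 h(x) = sqrt(C1 + x^2)


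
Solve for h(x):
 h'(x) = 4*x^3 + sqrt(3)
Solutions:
 h(x) = C1 + x^4 + sqrt(3)*x


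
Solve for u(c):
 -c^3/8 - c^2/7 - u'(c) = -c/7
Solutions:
 u(c) = C1 - c^4/32 - c^3/21 + c^2/14


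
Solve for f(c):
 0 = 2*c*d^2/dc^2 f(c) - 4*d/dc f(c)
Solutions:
 f(c) = C1 + C2*c^3


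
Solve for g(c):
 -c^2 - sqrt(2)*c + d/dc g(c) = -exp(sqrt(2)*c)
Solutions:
 g(c) = C1 + c^3/3 + sqrt(2)*c^2/2 - sqrt(2)*exp(sqrt(2)*c)/2


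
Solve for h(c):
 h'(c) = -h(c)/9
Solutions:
 h(c) = C1*exp(-c/9)


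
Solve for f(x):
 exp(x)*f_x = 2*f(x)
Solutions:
 f(x) = C1*exp(-2*exp(-x))


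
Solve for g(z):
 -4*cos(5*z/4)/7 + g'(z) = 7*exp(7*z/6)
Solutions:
 g(z) = C1 + 6*exp(7*z/6) + 16*sin(5*z/4)/35


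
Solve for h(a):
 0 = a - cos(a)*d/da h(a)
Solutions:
 h(a) = C1 + Integral(a/cos(a), a)


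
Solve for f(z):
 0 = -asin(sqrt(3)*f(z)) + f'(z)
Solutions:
 Integral(1/asin(sqrt(3)*_y), (_y, f(z))) = C1 + z


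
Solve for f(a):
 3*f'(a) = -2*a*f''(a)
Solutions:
 f(a) = C1 + C2/sqrt(a)


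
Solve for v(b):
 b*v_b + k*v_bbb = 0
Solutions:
 v(b) = C1 + Integral(C2*airyai(b*(-1/k)^(1/3)) + C3*airybi(b*(-1/k)^(1/3)), b)


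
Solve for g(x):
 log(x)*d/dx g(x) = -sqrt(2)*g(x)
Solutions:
 g(x) = C1*exp(-sqrt(2)*li(x))


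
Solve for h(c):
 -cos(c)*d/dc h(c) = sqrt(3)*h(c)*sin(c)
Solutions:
 h(c) = C1*cos(c)^(sqrt(3))


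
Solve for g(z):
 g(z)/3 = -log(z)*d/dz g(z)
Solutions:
 g(z) = C1*exp(-li(z)/3)


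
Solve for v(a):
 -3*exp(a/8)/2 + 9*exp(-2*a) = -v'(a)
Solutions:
 v(a) = C1 + 12*exp(a/8) + 9*exp(-2*a)/2


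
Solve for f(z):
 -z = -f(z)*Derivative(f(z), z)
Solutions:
 f(z) = -sqrt(C1 + z^2)
 f(z) = sqrt(C1 + z^2)


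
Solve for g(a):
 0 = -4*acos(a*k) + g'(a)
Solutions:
 g(a) = C1 + 4*Piecewise((a*acos(a*k) - sqrt(-a^2*k^2 + 1)/k, Ne(k, 0)), (pi*a/2, True))


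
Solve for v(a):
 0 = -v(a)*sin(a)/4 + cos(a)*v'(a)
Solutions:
 v(a) = C1/cos(a)^(1/4)


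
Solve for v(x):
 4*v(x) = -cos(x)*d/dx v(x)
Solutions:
 v(x) = C1*(sin(x)^2 - 2*sin(x) + 1)/(sin(x)^2 + 2*sin(x) + 1)


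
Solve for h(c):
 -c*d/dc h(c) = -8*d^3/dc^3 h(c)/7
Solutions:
 h(c) = C1 + Integral(C2*airyai(7^(1/3)*c/2) + C3*airybi(7^(1/3)*c/2), c)


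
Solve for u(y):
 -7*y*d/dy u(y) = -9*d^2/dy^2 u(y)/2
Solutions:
 u(y) = C1 + C2*erfi(sqrt(7)*y/3)


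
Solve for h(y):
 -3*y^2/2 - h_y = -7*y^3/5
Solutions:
 h(y) = C1 + 7*y^4/20 - y^3/2


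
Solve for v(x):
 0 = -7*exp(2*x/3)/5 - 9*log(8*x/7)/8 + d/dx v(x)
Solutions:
 v(x) = C1 + 9*x*log(x)/8 + 9*x*(-log(7) - 1 + 3*log(2))/8 + 21*exp(2*x/3)/10


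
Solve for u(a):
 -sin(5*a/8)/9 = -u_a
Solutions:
 u(a) = C1 - 8*cos(5*a/8)/45


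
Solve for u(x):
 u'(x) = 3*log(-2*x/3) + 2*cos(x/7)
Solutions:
 u(x) = C1 + 3*x*log(-x) - 3*x*log(3) - 3*x + 3*x*log(2) + 14*sin(x/7)


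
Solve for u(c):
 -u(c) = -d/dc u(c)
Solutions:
 u(c) = C1*exp(c)


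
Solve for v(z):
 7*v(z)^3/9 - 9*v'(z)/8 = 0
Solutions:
 v(z) = -9*sqrt(2)*sqrt(-1/(C1 + 56*z))/2
 v(z) = 9*sqrt(2)*sqrt(-1/(C1 + 56*z))/2


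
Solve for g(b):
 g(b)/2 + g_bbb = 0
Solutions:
 g(b) = C3*exp(-2^(2/3)*b/2) + (C1*sin(2^(2/3)*sqrt(3)*b/4) + C2*cos(2^(2/3)*sqrt(3)*b/4))*exp(2^(2/3)*b/4)


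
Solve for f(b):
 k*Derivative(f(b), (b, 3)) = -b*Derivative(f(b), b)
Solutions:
 f(b) = C1 + Integral(C2*airyai(b*(-1/k)^(1/3)) + C3*airybi(b*(-1/k)^(1/3)), b)


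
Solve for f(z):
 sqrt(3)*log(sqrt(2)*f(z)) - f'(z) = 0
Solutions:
 -2*sqrt(3)*Integral(1/(2*log(_y) + log(2)), (_y, f(z)))/3 = C1 - z


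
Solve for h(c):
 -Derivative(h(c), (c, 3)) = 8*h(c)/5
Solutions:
 h(c) = C3*exp(-2*5^(2/3)*c/5) + (C1*sin(sqrt(3)*5^(2/3)*c/5) + C2*cos(sqrt(3)*5^(2/3)*c/5))*exp(5^(2/3)*c/5)


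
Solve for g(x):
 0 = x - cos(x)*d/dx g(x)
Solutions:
 g(x) = C1 + Integral(x/cos(x), x)


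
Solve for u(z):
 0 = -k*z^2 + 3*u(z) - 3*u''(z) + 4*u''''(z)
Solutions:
 u(z) = k*z^2/3 + 2*k/3 + (C1*sin(sqrt(2)*3^(1/4)*z*sin(atan(sqrt(39)/3)/2)/2) + C2*cos(sqrt(2)*3^(1/4)*z*sin(atan(sqrt(39)/3)/2)/2))*exp(-sqrt(2)*3^(1/4)*z*cos(atan(sqrt(39)/3)/2)/2) + (C3*sin(sqrt(2)*3^(1/4)*z*sin(atan(sqrt(39)/3)/2)/2) + C4*cos(sqrt(2)*3^(1/4)*z*sin(atan(sqrt(39)/3)/2)/2))*exp(sqrt(2)*3^(1/4)*z*cos(atan(sqrt(39)/3)/2)/2)


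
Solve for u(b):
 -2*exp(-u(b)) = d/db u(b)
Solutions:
 u(b) = log(C1 - 2*b)


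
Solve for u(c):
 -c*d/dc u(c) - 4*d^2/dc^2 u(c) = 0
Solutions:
 u(c) = C1 + C2*erf(sqrt(2)*c/4)


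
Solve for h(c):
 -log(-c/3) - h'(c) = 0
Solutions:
 h(c) = C1 - c*log(-c) + c*(1 + log(3))


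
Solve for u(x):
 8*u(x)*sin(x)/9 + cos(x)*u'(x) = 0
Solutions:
 u(x) = C1*cos(x)^(8/9)


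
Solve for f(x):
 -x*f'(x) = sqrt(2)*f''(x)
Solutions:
 f(x) = C1 + C2*erf(2^(1/4)*x/2)


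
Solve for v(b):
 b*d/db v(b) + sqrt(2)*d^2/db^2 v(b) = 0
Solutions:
 v(b) = C1 + C2*erf(2^(1/4)*b/2)


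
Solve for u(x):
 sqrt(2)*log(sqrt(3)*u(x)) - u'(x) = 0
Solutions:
 -sqrt(2)*Integral(1/(2*log(_y) + log(3)), (_y, u(x))) = C1 - x


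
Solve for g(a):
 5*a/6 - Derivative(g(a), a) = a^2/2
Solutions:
 g(a) = C1 - a^3/6 + 5*a^2/12


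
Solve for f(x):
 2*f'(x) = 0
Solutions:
 f(x) = C1


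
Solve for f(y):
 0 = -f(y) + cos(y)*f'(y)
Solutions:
 f(y) = C1*sqrt(sin(y) + 1)/sqrt(sin(y) - 1)


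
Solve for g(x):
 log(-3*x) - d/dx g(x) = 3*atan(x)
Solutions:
 g(x) = C1 + x*log(-x) - 3*x*atan(x) - x + x*log(3) + 3*log(x^2 + 1)/2
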